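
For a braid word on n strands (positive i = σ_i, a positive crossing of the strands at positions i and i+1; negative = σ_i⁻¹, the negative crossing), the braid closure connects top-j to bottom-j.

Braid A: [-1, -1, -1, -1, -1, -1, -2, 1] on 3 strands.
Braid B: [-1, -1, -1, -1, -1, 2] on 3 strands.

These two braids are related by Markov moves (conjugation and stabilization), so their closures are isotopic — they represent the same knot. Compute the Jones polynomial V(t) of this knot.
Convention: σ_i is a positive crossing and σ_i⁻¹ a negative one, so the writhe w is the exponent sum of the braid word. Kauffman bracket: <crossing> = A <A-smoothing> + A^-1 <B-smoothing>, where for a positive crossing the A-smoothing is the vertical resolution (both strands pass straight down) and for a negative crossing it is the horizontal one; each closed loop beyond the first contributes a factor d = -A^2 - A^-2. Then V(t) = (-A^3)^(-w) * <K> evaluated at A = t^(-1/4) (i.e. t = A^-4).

Markov-equivalent braids have isotopic closures, hence identical knot invariants. Strip the Markov moves from each word to reach a common short braid β, then compute V(t) once on β.
Braid A: s1^-1 s1^-1 s1^-1 s1^-1 s1^-1 s1^-1 s2^-1 s1 on 3 strands reduces by inverse Markov moves (closure unchanged at each step):
  Deconjugate: the word is γ·β·γ⁻¹ with γ = s1^-1 (prefix) and γ⁻¹ = s1 (suffix); strip both.
  Destabilize: the word has the form β·s2^-1 where s2^-1 occurs only as the final letter (β ∈ B_2); drop it and the last strand → 2 strands.
Reduced to β = s1^-1 s1^-1 s1^-1 s1^-1 s1^-1 on 2 strands, 5 crossings.
Braid B: s1^-1 s1^-1 s1^-1 s1^-1 s1^-1 s2 on 3 strands reduces by inverse Markov moves (closure unchanged at each step):
  Destabilize: the word has the form β·s2 where s2 occurs only as the final letter (β ∈ B_2); drop it and the last strand → 2 strands.
Reduced to β = s1^-1 s1^-1 s1^-1 s1^-1 s1^-1 on 2 strands, 5 crossings.
Both give the same β = s1^-1 s1^-1 s1^-1 s1^-1 s1^-1 on 2 strands, so one state sum suffices:
Braid: s1^-1 s1^-1 s1^-1 s1^-1 s1^-1 on 2 strands, 5 crossings.
Writhe w = (#positive) - (#negative) = 0 - 5 = -5.
State-sum expansion of <K>. There are 2^5 = 32 states.
Each crossing splits two ways (0=vertical, 1=horizontal). The state's weight is A^(#A-smoothings - #B-smoothings) * d^(loops - 1).
  state 00000: A-exp=-5, loops=2, term = A^-5 * d^1
  state 00001: A-exp=-3, loops=1, term = A^-3 * d^0
  state 00010: A-exp=-3, loops=1, term = A^-3 * d^0
  state 00011: A-exp=-1, loops=2, term = A^-1 * d^1
  state 00100: A-exp=-3, loops=1, term = A^-3 * d^0
  state 00101: A-exp=-1, loops=2, term = A^-1 * d^1
  state 00110: A-exp=-1, loops=2, term = A^-1 * d^1
  state 00111: A-exp=+1, loops=3, term = A^1 * d^2
  state 01000: A-exp=-3, loops=1, term = A^-3 * d^0
  state 01001: A-exp=-1, loops=2, term = A^-1 * d^1
  state 01010: A-exp=-1, loops=2, term = A^-1 * d^1
  state 01011: A-exp=+1, loops=3, term = A^1 * d^2
  state 01100: A-exp=-1, loops=2, term = A^-1 * d^1
  state 01101: A-exp=+1, loops=3, term = A^1 * d^2
  state 01110: A-exp=+1, loops=3, term = A^1 * d^2
  state 01111: A-exp=+3, loops=4, term = A^3 * d^3
  state 10000: A-exp=-3, loops=1, term = A^-3 * d^0
  state 10001: A-exp=-1, loops=2, term = A^-1 * d^1
  state 10010: A-exp=-1, loops=2, term = A^-1 * d^1
  state 10011: A-exp=+1, loops=3, term = A^1 * d^2
  state 10100: A-exp=-1, loops=2, term = A^-1 * d^1
  state 10101: A-exp=+1, loops=3, term = A^1 * d^2
  state 10110: A-exp=+1, loops=3, term = A^1 * d^2
  state 10111: A-exp=+3, loops=4, term = A^3 * d^3
  state 11000: A-exp=-1, loops=2, term = A^-1 * d^1
  state 11001: A-exp=+1, loops=3, term = A^1 * d^2
  state 11010: A-exp=+1, loops=3, term = A^1 * d^2
  state 11011: A-exp=+3, loops=4, term = A^3 * d^3
  state 11100: A-exp=+1, loops=3, term = A^1 * d^2
  state 11101: A-exp=+3, loops=4, term = A^3 * d^3
  state 11110: A-exp=+3, loops=4, term = A^3 * d^3
  state 11111: A-exp=+5, loops=5, term = A^5 * d^4
Collect the terms by A-exponent (count of states per loop number):
Powers of d = -A^2 - A^-2: d^2 = A^4 + 2 + A^-4; d^3 = -A^6 - 3*A^2 - 3*A^-2 - A^-6; d^4 = A^8 + 4*A^4 + 6 + 4*A^-4 + A^-8.
  A^5 * (d^4) = A^13 + 4*A^9 + 6*A^5 + 4*A + A^-3
  A^3 * (5*d^3) = -5*A^9 - 15*A^5 - 15*A - 5*A^-3
  A^1 * (10*d^2) = 10*A^5 + 20*A + 10*A^-3
  A^-1 * (10*d) = -10*A - 10*A^-3
  A^-3 * (5) = 5*A^-3
  A^-5 * (d) = -A^-3 - A^-7
Summing the groups: <K> = A^13 - A^9 + A^5 - A - A^-7
Normalise by the writhe: (-A^3)^(-w) = (-A^3)^(5) = -A^15, so f(A) = -A^15 * <K> = -A^28 + A^24 - A^20 + A^16 + A^8.
Substitute A = t^(-1/4), i.e. A^e → t^(-e/4): V(t) = t^-2 + t^-4 - t^-5 + t^-6 - t^-7

Answer: t^-2 + t^-4 - t^-5 + t^-6 - t^-7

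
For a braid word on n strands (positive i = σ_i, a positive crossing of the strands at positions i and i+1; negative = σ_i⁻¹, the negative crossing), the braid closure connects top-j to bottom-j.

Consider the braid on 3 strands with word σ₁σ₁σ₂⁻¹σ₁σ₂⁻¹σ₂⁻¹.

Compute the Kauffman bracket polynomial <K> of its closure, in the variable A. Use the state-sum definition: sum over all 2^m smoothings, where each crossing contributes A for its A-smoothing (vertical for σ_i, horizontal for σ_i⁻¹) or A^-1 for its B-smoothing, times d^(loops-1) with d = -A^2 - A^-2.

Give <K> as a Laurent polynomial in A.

Braid: s1 s1 s2^-1 s1 s2^-1 s2^-1 on 3 strands, 6 crossings.
Writhe w = (#positive) - (#negative) = 3 - 3 = 0.
Computing the Kauffman bracket via state sum. There are 2^6 = 64 states.
For each crossing: s=0 is the vertical smoothing, s=1 horizontal. Crossing k contributes A^(sign_k * (1 - 2*s_k)); loop factor d = -A^2 - A^-2.
Tabulate the states by total A-exponent and number of loops L (A-exp: L × count):
  A^6: L=4 ×1
  A^4: L=3 ×6
  A^2: L=2 ×14, L=4 ×1
  A^0: L=1 ×13, L=3 ×7
  A^-2: L=2 ×14, L=4 ×1
  A^-4: L=3 ×6
  A^-6: L=4 ×1
Each group contributes A^e * Σ count * d^(L-1):
Powers of d = -A^2 - A^-2: d^2 = A^4 + 2 + A^-4; d^3 = -A^6 - 3*A^2 - 3*A^-2 - A^-6.
  A^6 * (d^3) = -A^12 - 3*A^8 - 3*A^4 - 1
  A^4 * (6*d^2) = 6*A^8 + 12*A^4 + 6
  A^2 * (14*d + d^3) = -A^8 - 17*A^4 - 17 - A^-4
  A^0 * (13 + 7*d^2) = 7*A^4 + 27 + 7*A^-4
  A^-2 * (14*d + d^3) = -A^4 - 17 - 17*A^-4 - A^-8
  A^-4 * (6*d^2) = 6 + 12*A^-4 + 6*A^-8
  A^-6 * (d^3) = -1 - 3*A^-4 - 3*A^-8 - A^-12
Summing the groups: <K> = -A^12 + 2*A^8 - 2*A^4 + 3 - 2*A^-4 + 2*A^-8 - A^-12

Answer: -A^12 + 2*A^8 - 2*A^4 + 3 - 2*A^-4 + 2*A^-8 - A^-12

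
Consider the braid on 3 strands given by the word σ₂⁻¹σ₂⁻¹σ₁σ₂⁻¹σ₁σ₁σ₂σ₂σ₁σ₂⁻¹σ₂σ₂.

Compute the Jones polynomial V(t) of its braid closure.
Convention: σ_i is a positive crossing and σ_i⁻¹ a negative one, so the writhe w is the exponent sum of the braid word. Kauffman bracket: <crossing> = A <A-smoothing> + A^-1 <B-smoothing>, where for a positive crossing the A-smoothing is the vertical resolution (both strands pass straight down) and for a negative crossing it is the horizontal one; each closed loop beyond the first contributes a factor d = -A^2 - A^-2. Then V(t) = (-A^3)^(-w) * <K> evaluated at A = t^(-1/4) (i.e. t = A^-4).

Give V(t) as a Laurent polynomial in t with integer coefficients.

The presented braid s2^-1 s2^-1 s1 s2^-1 s1 s1 s2 s2 s1 s2^-1 s2 s2 on 3 strands reduces by inverse Markov moves (closure unchanged at each step):
  Deconjugate: the word is γ·β·γ⁻¹ with γ = s2^-1 s2^-1 (prefix) and γ⁻¹ = s2 s2 (suffix); strip both.
Reduced to β = s1 s2^-1 s1 s1 s2 s2 s1 s2^-1 on 3 strands, 8 crossings.
Compute on β:
Braid: s1 s2^-1 s1 s1 s2 s2 s1 s2^-1 on 3 strands, 8 crossings.
Writhe w = (#positive) - (#negative) = 6 - 2 = 4.
State-sum expansion of <K>. There are 2^8 = 256 states.
Smooth each crossing (0=||, 1=⌣⌢); contribution A^(Σ sign_k(1-2s_k)) * d^(L-1).
Tabulate the states by total A-exponent and number of loops L (A-exp: L × count):
  A^8: L=3 ×1
  A^6: L=2 ×6, L=4 ×2
  A^4: L=1 ×11, L=3 ×16, L=5 ×1
  A^2: L=2 ×47, L=4 ×9
  A^0: L=1 ×26, L=3 ×43, L=5 ×1
  A^-2: L=2 ×41, L=4 ×15
  A^-4: L=3 ×26, L=5 ×2
  A^-6: L=4 ×8
  A^-8: L=5 ×1
Each group contributes A^e * Σ count * d^(L-1):
Powers of d = -A^2 - A^-2: d^2 = A^4 + 2 + A^-4; d^3 = -A^6 - 3*A^2 - 3*A^-2 - A^-6; d^4 = A^8 + 4*A^4 + 6 + 4*A^-4 + A^-8.
  A^8 * (d^2) = A^12 + 2*A^8 + A^4
  A^6 * (6*d + 2*d^3) = -2*A^12 - 12*A^8 - 12*A^4 - 2
  A^4 * (11 + 16*d^2 + d^4) = A^12 + 20*A^8 + 49*A^4 + 20 + A^-4
  A^2 * (47*d + 9*d^3) = -9*A^8 - 74*A^4 - 74 - 9*A^-4
  A^0 * (26 + 43*d^2 + d^4) = A^8 + 47*A^4 + 118 + 47*A^-4 + A^-8
  A^-2 * (41*d + 15*d^3) = -15*A^4 - 86 - 86*A^-4 - 15*A^-8
  A^-4 * (26*d^2 + 2*d^4) = 2*A^4 + 34 + 64*A^-4 + 34*A^-8 + 2*A^-12
  A^-6 * (8*d^3) = -8 - 24*A^-4 - 24*A^-8 - 8*A^-12
  A^-8 * (d^4) = 1 + 4*A^-4 + 6*A^-8 + 4*A^-12 + A^-16
Summing the groups: <K> = 2*A^8 - 2*A^4 + 3 - 3*A^-4 + 2*A^-8 - 2*A^-12 + A^-16
Normalise by the writhe: (-A^3)^(-w) = (-A^3)^(-4) = A^-12, so f(A) = A^-12 * <K> = 2*A^-4 - 2*A^-8 + 3*A^-12 - 3*A^-16 + 2*A^-20 - 2*A^-24 + A^-28.
Substitute A = t^(-1/4), i.e. A^e → t^(-e/4): V(t) = t^7 - 2*t^6 + 2*t^5 - 3*t^4 + 3*t^3 - 2*t^2 + 2*t

Answer: t^7 - 2*t^6 + 2*t^5 - 3*t^4 + 3*t^3 - 2*t^2 + 2*t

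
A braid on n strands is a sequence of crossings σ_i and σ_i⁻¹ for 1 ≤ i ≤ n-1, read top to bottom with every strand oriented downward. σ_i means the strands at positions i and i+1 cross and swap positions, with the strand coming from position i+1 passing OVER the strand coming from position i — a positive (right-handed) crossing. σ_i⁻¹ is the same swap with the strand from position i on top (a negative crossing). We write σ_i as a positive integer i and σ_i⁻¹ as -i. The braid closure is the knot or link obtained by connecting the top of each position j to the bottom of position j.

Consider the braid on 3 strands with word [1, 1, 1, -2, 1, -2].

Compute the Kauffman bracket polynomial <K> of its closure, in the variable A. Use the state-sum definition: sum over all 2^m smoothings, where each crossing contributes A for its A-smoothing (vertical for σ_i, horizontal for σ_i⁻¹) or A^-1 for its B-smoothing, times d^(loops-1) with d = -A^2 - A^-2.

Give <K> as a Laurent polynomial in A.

Braid: s1 s1 s1 s2^-1 s1 s2^-1 on 3 strands, 6 crossings.
Writhe w = (#positive) - (#negative) = 4 - 2 = 2.
State-sum expansion of <K>. There are 2^6 = 64 states.
Each crossing splits two ways (0=vertical, 1=horizontal). The state's weight is A^(#A-smoothings - #B-smoothings) * d^(loops - 1).
Tabulate the states by total A-exponent and number of loops L (A-exp: L × count):
  A^6: L=3 ×1
  A^4: L=2 ×6
  A^2: L=1 ×11, L=3 ×4
  A^0: L=2 ×19, L=4 ×1
  A^-2: L=3 ×15
  A^-4: L=4 ×6
  A^-6: L=5 ×1
Each group contributes A^e * Σ count * d^(L-1):
Powers of d = -A^2 - A^-2: d^2 = A^4 + 2 + A^-4; d^3 = -A^6 - 3*A^2 - 3*A^-2 - A^-6; d^4 = A^8 + 4*A^4 + 6 + 4*A^-4 + A^-8.
  A^6 * (d^2) = A^10 + 2*A^6 + A^2
  A^4 * (6*d) = -6*A^6 - 6*A^2
  A^2 * (11 + 4*d^2) = 4*A^6 + 19*A^2 + 4*A^-2
  A^0 * (19*d + d^3) = -A^6 - 22*A^2 - 22*A^-2 - A^-6
  A^-2 * (15*d^2) = 15*A^2 + 30*A^-2 + 15*A^-6
  A^-4 * (6*d^3) = -6*A^2 - 18*A^-2 - 18*A^-6 - 6*A^-10
  A^-6 * (d^4) = A^2 + 4*A^-2 + 6*A^-6 + 4*A^-10 + A^-14
Summing the groups: <K> = A^10 - A^6 + 2*A^2 - 2*A^-2 + 2*A^-6 - 2*A^-10 + A^-14

Answer: A^10 - A^6 + 2*A^2 - 2*A^-2 + 2*A^-6 - 2*A^-10 + A^-14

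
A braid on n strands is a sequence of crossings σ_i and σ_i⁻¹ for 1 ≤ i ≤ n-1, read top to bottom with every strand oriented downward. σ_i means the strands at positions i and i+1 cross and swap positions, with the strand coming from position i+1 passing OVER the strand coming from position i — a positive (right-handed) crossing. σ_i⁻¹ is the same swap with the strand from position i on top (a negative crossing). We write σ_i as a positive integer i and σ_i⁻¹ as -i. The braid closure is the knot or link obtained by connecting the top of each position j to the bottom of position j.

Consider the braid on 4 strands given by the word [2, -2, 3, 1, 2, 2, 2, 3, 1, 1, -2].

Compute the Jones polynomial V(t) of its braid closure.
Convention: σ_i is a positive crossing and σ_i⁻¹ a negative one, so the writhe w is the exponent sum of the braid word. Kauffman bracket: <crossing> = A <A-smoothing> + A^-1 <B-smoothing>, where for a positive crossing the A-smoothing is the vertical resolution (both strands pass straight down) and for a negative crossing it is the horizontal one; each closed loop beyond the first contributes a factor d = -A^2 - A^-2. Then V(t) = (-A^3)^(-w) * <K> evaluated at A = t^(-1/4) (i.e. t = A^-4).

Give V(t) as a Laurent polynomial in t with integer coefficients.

The presented braid s2 s2^-1 s3 s1 s2 s2 s2 s3 s1 s1 s2^-1 on 4 strands reduces by inverse Markov moves (closure unchanged at each step):
  Deconjugate: the word is γ·β·γ⁻¹ with γ = s2 (prefix) and γ⁻¹ = s2^-1 (suffix); strip both.
Reduced to β = s2^-1 s3 s1 s2 s2 s2 s3 s1 s1 on 4 strands, 9 crossings.
Compute on β:
Braid: s2^-1 s3 s1 s2 s2 s2 s3 s1 s1 on 4 strands, 9 crossings.
Writhe w = (#positive) - (#negative) = 8 - 1 = 7.
Computing the Kauffman bracket via state sum. There are 2^9 = 512 states.
Smooth each crossing (0=||, 1=⌣⌢); contribution A^(Σ sign_k(1-2s_k)) * d^(L-1).
Tabulate the states by total A-exponent and number of loops L (A-exp: L × count):
  A^9: L=3 ×1
  A^7: L=2 ×5, L=4 ×4
  A^5: L=1 ×6, L=3 ×27, L=5 ×3
  A^3: L=2 ×57, L=4 ×26, L=6 ×1
  A^1: L=1 ×39, L=3 ×77, L=5 ×10
  A^-1: L=2 ×81, L=4 ×44, L=6 ×1
  A^-3: L=3 ×73, L=5 ×11
  A^-5: L=4 ×35, L=6 ×1
  A^-7: L=5 ×9
  A^-9: L=6 ×1
Each group contributes A^e * Σ count * d^(L-1):
Powers of d = -A^2 - A^-2: d^2 = A^4 + 2 + A^-4; d^3 = -A^6 - 3*A^2 - 3*A^-2 - A^-6; d^4 = A^8 + 4*A^4 + 6 + 4*A^-4 + A^-8; d^5 = -A^10 - 5*A^6 - 10*A^2 - 10*A^-2 - 5*A^-6 - A^-10.
  A^9 * (d^2) = A^13 + 2*A^9 + A^5
  A^7 * (5*d + 4*d^3) = -4*A^13 - 17*A^9 - 17*A^5 - 4*A
  A^5 * (6 + 27*d^2 + 3*d^4) = 3*A^13 + 39*A^9 + 78*A^5 + 39*A + 3*A^-3
  A^3 * (57*d + 26*d^3 + d^5) = -A^13 - 31*A^9 - 145*A^5 - 145*A - 31*A^-3 - A^-7
  A^1 * (39 + 77*d^2 + 10*d^4) = 10*A^9 + 117*A^5 + 253*A + 117*A^-3 + 10*A^-7
  A^-1 * (81*d + 44*d^3 + d^5) = -A^9 - 49*A^5 - 223*A - 223*A^-3 - 49*A^-7 - A^-11
  A^-3 * (73*d^2 + 11*d^4) = 11*A^5 + 117*A + 212*A^-3 + 117*A^-7 + 11*A^-11
  A^-5 * (35*d^3 + d^5) = -A^5 - 40*A - 115*A^-3 - 115*A^-7 - 40*A^-11 - A^-15
  A^-7 * (9*d^4) = 9*A + 36*A^-3 + 54*A^-7 + 36*A^-11 + 9*A^-15
  A^-9 * (d^5) = -A - 5*A^-3 - 10*A^-7 - 10*A^-11 - 5*A^-15 - A^-19
Summing the groups: <K> = -A^13 + 2*A^9 - 5*A^5 + 5*A - 6*A^-3 + 6*A^-7 - 4*A^-11 + 3*A^-15 - A^-19
Normalise by the writhe: (-A^3)^(-w) = (-A^3)^(-7) = -A^-21, so f(A) = -A^-21 * <K> = A^-8 - 2*A^-12 + 5*A^-16 - 5*A^-20 + 6*A^-24 - 6*A^-28 + 4*A^-32 - 3*A^-36 + A^-40.
Substitute A = t^(-1/4), i.e. A^e → t^(-e/4): V(t) = t^10 - 3*t^9 + 4*t^8 - 6*t^7 + 6*t^6 - 5*t^5 + 5*t^4 - 2*t^3 + t^2

Answer: t^10 - 3*t^9 + 4*t^8 - 6*t^7 + 6*t^6 - 5*t^5 + 5*t^4 - 2*t^3 + t^2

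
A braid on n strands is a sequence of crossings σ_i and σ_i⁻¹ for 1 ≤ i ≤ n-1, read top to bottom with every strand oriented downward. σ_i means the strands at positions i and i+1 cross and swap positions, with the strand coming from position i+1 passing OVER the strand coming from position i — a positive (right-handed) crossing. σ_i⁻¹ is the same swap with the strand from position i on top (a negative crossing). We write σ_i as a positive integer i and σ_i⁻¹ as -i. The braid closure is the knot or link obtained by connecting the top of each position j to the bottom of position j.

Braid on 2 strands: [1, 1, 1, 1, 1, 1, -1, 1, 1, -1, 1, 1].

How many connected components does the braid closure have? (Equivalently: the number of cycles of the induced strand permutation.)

Track the strand permutation on 2 strands, starting from identity.
  step 1: s1 swaps positions 1,2 -> [2 1]
  step 2: s1 swaps positions 1,2 -> [1 2]
  step 3: s1 swaps positions 1,2 -> [2 1]
  step 4: s1 swaps positions 1,2 -> [1 2]
  step 5: s1 swaps positions 1,2 -> [2 1]
  step 6: s1 swaps positions 1,2 -> [1 2]
  step 7: s1^-1 swaps positions 1,2 -> [2 1]
  step 8: s1 swaps positions 1,2 -> [1 2]
  step 9: s1 swaps positions 1,2 -> [2 1]
  step 10: s1^-1 swaps positions 1,2 -> [1 2]
  step 11: s1 swaps positions 1,2 -> [2 1]
  step 12: s1 swaps positions 1,2 -> [1 2]
Final permutation (position -> original strand): [1 2]
Closure components = cycle count of this permutation = 2.

Answer: 2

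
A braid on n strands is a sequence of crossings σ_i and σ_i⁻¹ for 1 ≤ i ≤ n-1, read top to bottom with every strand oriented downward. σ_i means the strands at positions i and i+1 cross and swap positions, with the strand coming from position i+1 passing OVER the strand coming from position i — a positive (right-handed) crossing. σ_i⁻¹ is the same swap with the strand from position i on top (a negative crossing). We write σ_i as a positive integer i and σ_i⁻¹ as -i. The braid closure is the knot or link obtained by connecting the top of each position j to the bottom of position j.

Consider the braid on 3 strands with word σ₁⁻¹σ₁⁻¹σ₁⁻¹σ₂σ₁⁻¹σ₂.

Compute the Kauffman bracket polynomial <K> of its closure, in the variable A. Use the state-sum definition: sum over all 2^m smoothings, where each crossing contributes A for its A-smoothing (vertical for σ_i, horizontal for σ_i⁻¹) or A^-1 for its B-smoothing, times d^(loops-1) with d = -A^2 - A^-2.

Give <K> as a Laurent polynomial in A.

Braid: s1^-1 s1^-1 s1^-1 s2 s1^-1 s2 on 3 strands, 6 crossings.
Writhe w = (#positive) - (#negative) = 2 - 4 = -2.
Computing the Kauffman bracket via state sum. There are 2^6 = 64 states.
For each crossing: s=0 is the vertical smoothing, s=1 horizontal. Crossing k contributes A^(sign_k * (1 - 2*s_k)); loop factor d = -A^2 - A^-2.
Tabulate the states by total A-exponent and number of loops L (A-exp: L × count):
  A^6: L=5 ×1
  A^4: L=4 ×6
  A^2: L=3 ×15
  A^0: L=2 ×19, L=4 ×1
  A^-2: L=1 ×11, L=3 ×4
  A^-4: L=2 ×6
  A^-6: L=3 ×1
Each group contributes A^e * Σ count * d^(L-1):
Powers of d = -A^2 - A^-2: d^2 = A^4 + 2 + A^-4; d^3 = -A^6 - 3*A^2 - 3*A^-2 - A^-6; d^4 = A^8 + 4*A^4 + 6 + 4*A^-4 + A^-8.
  A^6 * (d^4) = A^14 + 4*A^10 + 6*A^6 + 4*A^2 + A^-2
  A^4 * (6*d^3) = -6*A^10 - 18*A^6 - 18*A^2 - 6*A^-2
  A^2 * (15*d^2) = 15*A^6 + 30*A^2 + 15*A^-2
  A^0 * (19*d + d^3) = -A^6 - 22*A^2 - 22*A^-2 - A^-6
  A^-2 * (11 + 4*d^2) = 4*A^2 + 19*A^-2 + 4*A^-6
  A^-4 * (6*d) = -6*A^-2 - 6*A^-6
  A^-6 * (d^2) = A^-2 + 2*A^-6 + A^-10
Summing the groups: <K> = A^14 - 2*A^10 + 2*A^6 - 2*A^2 + 2*A^-2 - A^-6 + A^-10

Answer: A^14 - 2*A^10 + 2*A^6 - 2*A^2 + 2*A^-2 - A^-6 + A^-10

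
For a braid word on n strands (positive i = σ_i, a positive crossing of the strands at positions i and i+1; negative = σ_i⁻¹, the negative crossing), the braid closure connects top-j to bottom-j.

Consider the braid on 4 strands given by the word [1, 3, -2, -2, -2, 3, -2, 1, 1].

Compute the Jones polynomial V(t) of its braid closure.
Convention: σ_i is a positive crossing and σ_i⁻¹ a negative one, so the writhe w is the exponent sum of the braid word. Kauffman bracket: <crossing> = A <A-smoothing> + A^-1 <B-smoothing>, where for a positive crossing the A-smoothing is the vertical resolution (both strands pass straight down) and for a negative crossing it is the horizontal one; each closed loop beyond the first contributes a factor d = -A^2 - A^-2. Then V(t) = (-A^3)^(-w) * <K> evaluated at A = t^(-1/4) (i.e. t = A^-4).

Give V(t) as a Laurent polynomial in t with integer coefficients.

Braid: s1 s3 s2^-1 s2^-1 s2^-1 s3 s2^-1 s1 s1 on 4 strands, 9 crossings.
Writhe w = (#positive) - (#negative) = 5 - 4 = 1.
Enumerate smoothing states for the bracket polynomial. There are 2^9 = 512 states.
Each crossing splits two ways (0=vertical, 1=horizontal). The state's weight is A^(#A-smoothings - #B-smoothings) * d^(loops - 1).
Tabulate the states by total A-exponent and number of loops L (A-exp: L × count):
  A^9: L=6 ×1
  A^7: L=5 ×9
  A^5: L=4 ×33, L=6 ×3
  A^3: L=3 ×64, L=5 ×19, L=7 ×1
  A^1: L=2 ×68, L=4 ×52, L=6 ×6
  A^-1: L=1 ×33, L=3 ×75, L=5 ×18
  A^-3: L=2 ×51, L=4 ×32, L=6 ×1
  A^-5: L=3 ×32, L=5 ×4
  A^-7: L=4 ×9
  A^-9: L=5 ×1
Each group contributes A^e * Σ count * d^(L-1):
Powers of d = -A^2 - A^-2: d^2 = A^4 + 2 + A^-4; d^3 = -A^6 - 3*A^2 - 3*A^-2 - A^-6; d^4 = A^8 + 4*A^4 + 6 + 4*A^-4 + A^-8; d^5 = -A^10 - 5*A^6 - 10*A^2 - 10*A^-2 - 5*A^-6 - A^-10; d^6 = A^12 + 6*A^8 + 15*A^4 + 20 + 15*A^-4 + 6*A^-8 + A^-12.
  A^9 * (d^5) = -A^19 - 5*A^15 - 10*A^11 - 10*A^7 - 5*A^3 - A^-1
  A^7 * (9*d^4) = 9*A^15 + 36*A^11 + 54*A^7 + 36*A^3 + 9*A^-1
  A^5 * (33*d^3 + 3*d^5) = -3*A^15 - 48*A^11 - 129*A^7 - 129*A^3 - 48*A^-1 - 3*A^-5
  A^3 * (64*d^2 + 19*d^4 + d^6) = A^15 + 25*A^11 + 155*A^7 + 262*A^3 + 155*A^-1 + 25*A^-5 + A^-9
  A^1 * (68*d + 52*d^3 + 6*d^5) = -6*A^11 - 82*A^7 - 284*A^3 - 284*A^-1 - 82*A^-5 - 6*A^-9
  A^-1 * (33 + 75*d^2 + 18*d^4) = 18*A^7 + 147*A^3 + 291*A^-1 + 147*A^-5 + 18*A^-9
  A^-3 * (51*d + 32*d^3 + d^5) = -A^7 - 37*A^3 - 157*A^-1 - 157*A^-5 - 37*A^-9 - A^-13
  A^-5 * (32*d^2 + 4*d^4) = 4*A^3 + 48*A^-1 + 88*A^-5 + 48*A^-9 + 4*A^-13
  A^-7 * (9*d^3) = -9*A^-1 - 27*A^-5 - 27*A^-9 - 9*A^-13
  A^-9 * (d^4) = A^-1 + 4*A^-5 + 6*A^-9 + 4*A^-13 + A^-17
Summing the groups: <K> = -A^19 + 2*A^15 - 3*A^11 + 5*A^7 - 6*A^3 + 5*A^-1 - 5*A^-5 + 3*A^-9 - 2*A^-13 + A^-17
Normalise by the writhe: (-A^3)^(-w) = (-A^3)^(-1) = -A^-3, so f(A) = -A^-3 * <K> = A^16 - 2*A^12 + 3*A^8 - 5*A^4 + 6 - 5*A^-4 + 5*A^-8 - 3*A^-12 + 2*A^-16 - A^-20.
Substitute A = t^(-1/4), i.e. A^e → t^(-e/4): V(t) = -t^5 + 2*t^4 - 3*t^3 + 5*t^2 - 5*t + 6 - 5*t^-1 + 3*t^-2 - 2*t^-3 + t^-4

Answer: -t^5 + 2*t^4 - 3*t^3 + 5*t^2 - 5*t + 6 - 5*t^-1 + 3*t^-2 - 2*t^-3 + t^-4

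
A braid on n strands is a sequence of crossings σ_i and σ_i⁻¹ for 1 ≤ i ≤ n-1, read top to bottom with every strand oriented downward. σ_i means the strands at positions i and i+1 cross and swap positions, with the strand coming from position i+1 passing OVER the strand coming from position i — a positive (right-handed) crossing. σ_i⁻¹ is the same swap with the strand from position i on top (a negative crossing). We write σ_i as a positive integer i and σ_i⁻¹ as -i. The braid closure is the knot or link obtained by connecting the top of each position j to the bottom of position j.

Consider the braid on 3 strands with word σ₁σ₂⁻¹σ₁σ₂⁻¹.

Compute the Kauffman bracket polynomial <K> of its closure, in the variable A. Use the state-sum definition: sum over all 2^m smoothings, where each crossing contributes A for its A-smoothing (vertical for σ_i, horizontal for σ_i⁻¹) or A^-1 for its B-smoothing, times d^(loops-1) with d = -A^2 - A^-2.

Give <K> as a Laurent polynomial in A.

Braid: s1 s2^-1 s1 s2^-1 on 3 strands, 4 crossings.
Writhe w = (#positive) - (#negative) = 2 - 2 = 0.
Computing the Kauffman bracket via state sum. There are 2^4 = 16 states.
For each crossing: s=0 is the vertical smoothing, s=1 horizontal. Crossing k contributes A^(sign_k * (1 - 2*s_k)); loop factor d = -A^2 - A^-2.
  state 0000: A-exp=+0, loops=3, term = A^0 * d^2
  state 0001: A-exp=+2, loops=2, term = A^2 * d^1
  state 0010: A-exp=-2, loops=2, term = A^-2 * d^1
  state 0011: A-exp=+0, loops=1, term = A^0 * d^0
  state 0100: A-exp=+2, loops=2, term = A^2 * d^1
  state 0101: A-exp=+4, loops=3, term = A^4 * d^2
  state 0110: A-exp=+0, loops=1, term = A^0 * d^0
  state 0111: A-exp=+2, loops=2, term = A^2 * d^1
  state 1000: A-exp=-2, loops=2, term = A^-2 * d^1
  state 1001: A-exp=+0, loops=1, term = A^0 * d^0
  state 1010: A-exp=-4, loops=3, term = A^-4 * d^2
  state 1011: A-exp=-2, loops=2, term = A^-2 * d^1
  state 1100: A-exp=+0, loops=1, term = A^0 * d^0
  state 1101: A-exp=+2, loops=2, term = A^2 * d^1
  state 1110: A-exp=-2, loops=2, term = A^-2 * d^1
  state 1111: A-exp=+0, loops=1, term = A^0 * d^0
Collect the terms by A-exponent (count of states per loop number):
Powers of d = -A^2 - A^-2: d^2 = A^4 + 2 + A^-4.
  A^4 * (d^2) = A^8 + 2*A^4 + 1
  A^2 * (4*d) = -4*A^4 - 4
  A^0 * (5 + d^2) = A^4 + 7 + A^-4
  A^-2 * (4*d) = -4 - 4*A^-4
  A^-4 * (d^2) = 1 + 2*A^-4 + A^-8
Summing the groups: <K> = A^8 - A^4 + 1 - A^-4 + A^-8

Answer: A^8 - A^4 + 1 - A^-4 + A^-8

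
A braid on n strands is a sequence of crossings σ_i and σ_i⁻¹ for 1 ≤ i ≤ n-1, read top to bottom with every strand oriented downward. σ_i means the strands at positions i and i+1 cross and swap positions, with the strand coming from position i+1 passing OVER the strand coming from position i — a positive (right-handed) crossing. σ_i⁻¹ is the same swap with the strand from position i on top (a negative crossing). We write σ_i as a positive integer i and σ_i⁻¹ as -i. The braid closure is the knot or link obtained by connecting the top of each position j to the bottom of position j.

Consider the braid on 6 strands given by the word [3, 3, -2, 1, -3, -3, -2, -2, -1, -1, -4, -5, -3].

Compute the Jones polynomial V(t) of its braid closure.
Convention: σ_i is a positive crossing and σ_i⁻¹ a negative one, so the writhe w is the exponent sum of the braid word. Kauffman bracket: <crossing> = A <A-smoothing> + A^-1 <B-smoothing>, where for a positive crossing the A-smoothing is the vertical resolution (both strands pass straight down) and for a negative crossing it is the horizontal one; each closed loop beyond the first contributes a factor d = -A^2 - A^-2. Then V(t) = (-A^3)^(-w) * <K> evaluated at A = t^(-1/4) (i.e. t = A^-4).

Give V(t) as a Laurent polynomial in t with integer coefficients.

t^-1 - t^-2 + 2*t^-3 - 2*t^-4 + 2*t^-5 - t^-6 + t^-7 - t^-8

Derivation:
The presented braid s3 s3 s2^-1 s1 s3^-1 s3^-1 s2^-1 s2^-1 s1^-1 s1^-1 s4^-1 s5^-1 s3^-1 on 6 strands reduces by inverse Markov moves (closure unchanged at each step):
  Deconjugate: the word is γ·β·γ⁻¹ with γ = s3 (prefix) and γ⁻¹ = s3^-1 (suffix); strip both.
  Destabilize: the word has the form β·s5^-1 where s5^-1 occurs only as the final letter (β ∈ B_5); drop it and the last strand → 5 strands.
  Destabilize: the word has the form β·s4^-1 where s4^-1 occurs only as the final letter (β ∈ B_4); drop it and the last strand → 4 strands.
Reduced to β = s3 s2^-1 s1 s3^-1 s3^-1 s2^-1 s2^-1 s1^-1 s1^-1 on 4 strands, 9 crossings.
Compute on β:
Braid: s3 s2^-1 s1 s3^-1 s3^-1 s2^-1 s2^-1 s1^-1 s1^-1 on 4 strands, 9 crossings.
Writhe w = (#positive) - (#negative) = 2 - 7 = -5.
State-sum expansion of <K>. There are 2^9 = 512 states.
For each crossing: s=0 is the vertical smoothing, s=1 horizontal. Crossing k contributes A^(sign_k * (1 - 2*s_k)); loop factor d = -A^2 - A^-2.
Tabulate the states by total A-exponent and number of loops L (A-exp: L × count):
  A^9: L=5 ×1
  A^7: L=4 ×9
  A^5: L=3 ×31, L=5 ×5
  A^3: L=2 ×48, L=4 ×35, L=6 ×1
  A^1: L=1 ×28, L=3 ×86, L=5 ×12
  A^-1: L=2 ×82, L=4 ×43, L=6 ×1
  A^-3: L=1 ×20, L=3 ×58, L=5 ×6
  A^-5: L=2 ×25, L=4 ×11
  A^-7: L=1 ×3, L=3 ×6
  A^-9: L=2 ×1
Each group contributes A^e * Σ count * d^(L-1):
Powers of d = -A^2 - A^-2: d^2 = A^4 + 2 + A^-4; d^3 = -A^6 - 3*A^2 - 3*A^-2 - A^-6; d^4 = A^8 + 4*A^4 + 6 + 4*A^-4 + A^-8; d^5 = -A^10 - 5*A^6 - 10*A^2 - 10*A^-2 - 5*A^-6 - A^-10.
  A^9 * (d^4) = A^17 + 4*A^13 + 6*A^9 + 4*A^5 + A
  A^7 * (9*d^3) = -9*A^13 - 27*A^9 - 27*A^5 - 9*A
  A^5 * (31*d^2 + 5*d^4) = 5*A^13 + 51*A^9 + 92*A^5 + 51*A + 5*A^-3
  A^3 * (48*d + 35*d^3 + d^5) = -A^13 - 40*A^9 - 163*A^5 - 163*A - 40*A^-3 - A^-7
  A^1 * (28 + 86*d^2 + 12*d^4) = 12*A^9 + 134*A^5 + 272*A + 134*A^-3 + 12*A^-7
  A^-1 * (82*d + 43*d^3 + d^5) = -A^9 - 48*A^5 - 221*A - 221*A^-3 - 48*A^-7 - A^-11
  A^-3 * (20 + 58*d^2 + 6*d^4) = 6*A^5 + 82*A + 172*A^-3 + 82*A^-7 + 6*A^-11
  A^-5 * (25*d + 11*d^3) = -11*A - 58*A^-3 - 58*A^-7 - 11*A^-11
  A^-7 * (3 + 6*d^2) = 6*A^-3 + 15*A^-7 + 6*A^-11
  A^-9 * (d) = -A^-7 - A^-11
Summing the groups: <K> = A^17 - A^13 + A^9 - 2*A^5 + 2*A - 2*A^-3 + A^-7 - A^-11
Normalise by the writhe: (-A^3)^(-w) = (-A^3)^(5) = -A^15, so f(A) = -A^15 * <K> = -A^32 + A^28 - A^24 + 2*A^20 - 2*A^16 + 2*A^12 - A^8 + A^4.
Substitute A = t^(-1/4), i.e. A^e → t^(-e/4): V(t) = t^-1 - t^-2 + 2*t^-3 - 2*t^-4 + 2*t^-5 - t^-6 + t^-7 - t^-8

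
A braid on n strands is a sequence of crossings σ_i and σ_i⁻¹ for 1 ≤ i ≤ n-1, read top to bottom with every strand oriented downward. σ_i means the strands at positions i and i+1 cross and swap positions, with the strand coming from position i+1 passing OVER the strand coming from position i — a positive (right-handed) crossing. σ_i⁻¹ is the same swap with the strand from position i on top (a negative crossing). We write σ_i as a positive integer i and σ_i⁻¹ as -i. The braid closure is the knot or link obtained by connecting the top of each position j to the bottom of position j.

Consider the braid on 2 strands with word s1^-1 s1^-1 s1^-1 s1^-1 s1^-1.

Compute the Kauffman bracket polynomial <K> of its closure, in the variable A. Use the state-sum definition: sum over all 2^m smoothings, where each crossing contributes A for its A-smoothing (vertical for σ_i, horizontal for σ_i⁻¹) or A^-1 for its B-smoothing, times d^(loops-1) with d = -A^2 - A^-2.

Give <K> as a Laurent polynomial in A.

A^13 - A^9 + A^5 - A - A^-7

Derivation:
Braid: s1^-1 s1^-1 s1^-1 s1^-1 s1^-1 on 2 strands, 5 crossings.
Writhe w = (#positive) - (#negative) = 0 - 5 = -5.
State-sum expansion of <K>. There are 2^5 = 32 states.
Each crossing splits two ways (0=vertical, 1=horizontal). The state's weight is A^(#A-smoothings - #B-smoothings) * d^(loops - 1).
  state 00000: A-exp=-5, loops=2, term = A^-5 * d^1
  state 00001: A-exp=-3, loops=1, term = A^-3 * d^0
  state 00010: A-exp=-3, loops=1, term = A^-3 * d^0
  state 00011: A-exp=-1, loops=2, term = A^-1 * d^1
  state 00100: A-exp=-3, loops=1, term = A^-3 * d^0
  state 00101: A-exp=-1, loops=2, term = A^-1 * d^1
  state 00110: A-exp=-1, loops=2, term = A^-1 * d^1
  state 00111: A-exp=+1, loops=3, term = A^1 * d^2
  state 01000: A-exp=-3, loops=1, term = A^-3 * d^0
  state 01001: A-exp=-1, loops=2, term = A^-1 * d^1
  state 01010: A-exp=-1, loops=2, term = A^-1 * d^1
  state 01011: A-exp=+1, loops=3, term = A^1 * d^2
  state 01100: A-exp=-1, loops=2, term = A^-1 * d^1
  state 01101: A-exp=+1, loops=3, term = A^1 * d^2
  state 01110: A-exp=+1, loops=3, term = A^1 * d^2
  state 01111: A-exp=+3, loops=4, term = A^3 * d^3
  state 10000: A-exp=-3, loops=1, term = A^-3 * d^0
  state 10001: A-exp=-1, loops=2, term = A^-1 * d^1
  state 10010: A-exp=-1, loops=2, term = A^-1 * d^1
  state 10011: A-exp=+1, loops=3, term = A^1 * d^2
  state 10100: A-exp=-1, loops=2, term = A^-1 * d^1
  state 10101: A-exp=+1, loops=3, term = A^1 * d^2
  state 10110: A-exp=+1, loops=3, term = A^1 * d^2
  state 10111: A-exp=+3, loops=4, term = A^3 * d^3
  state 11000: A-exp=-1, loops=2, term = A^-1 * d^1
  state 11001: A-exp=+1, loops=3, term = A^1 * d^2
  state 11010: A-exp=+1, loops=3, term = A^1 * d^2
  state 11011: A-exp=+3, loops=4, term = A^3 * d^3
  state 11100: A-exp=+1, loops=3, term = A^1 * d^2
  state 11101: A-exp=+3, loops=4, term = A^3 * d^3
  state 11110: A-exp=+3, loops=4, term = A^3 * d^3
  state 11111: A-exp=+5, loops=5, term = A^5 * d^4
Collect the terms by A-exponent (count of states per loop number):
Powers of d = -A^2 - A^-2: d^2 = A^4 + 2 + A^-4; d^3 = -A^6 - 3*A^2 - 3*A^-2 - A^-6; d^4 = A^8 + 4*A^4 + 6 + 4*A^-4 + A^-8.
  A^5 * (d^4) = A^13 + 4*A^9 + 6*A^5 + 4*A + A^-3
  A^3 * (5*d^3) = -5*A^9 - 15*A^5 - 15*A - 5*A^-3
  A^1 * (10*d^2) = 10*A^5 + 20*A + 10*A^-3
  A^-1 * (10*d) = -10*A - 10*A^-3
  A^-3 * (5) = 5*A^-3
  A^-5 * (d) = -A^-3 - A^-7
Summing the groups: <K> = A^13 - A^9 + A^5 - A - A^-7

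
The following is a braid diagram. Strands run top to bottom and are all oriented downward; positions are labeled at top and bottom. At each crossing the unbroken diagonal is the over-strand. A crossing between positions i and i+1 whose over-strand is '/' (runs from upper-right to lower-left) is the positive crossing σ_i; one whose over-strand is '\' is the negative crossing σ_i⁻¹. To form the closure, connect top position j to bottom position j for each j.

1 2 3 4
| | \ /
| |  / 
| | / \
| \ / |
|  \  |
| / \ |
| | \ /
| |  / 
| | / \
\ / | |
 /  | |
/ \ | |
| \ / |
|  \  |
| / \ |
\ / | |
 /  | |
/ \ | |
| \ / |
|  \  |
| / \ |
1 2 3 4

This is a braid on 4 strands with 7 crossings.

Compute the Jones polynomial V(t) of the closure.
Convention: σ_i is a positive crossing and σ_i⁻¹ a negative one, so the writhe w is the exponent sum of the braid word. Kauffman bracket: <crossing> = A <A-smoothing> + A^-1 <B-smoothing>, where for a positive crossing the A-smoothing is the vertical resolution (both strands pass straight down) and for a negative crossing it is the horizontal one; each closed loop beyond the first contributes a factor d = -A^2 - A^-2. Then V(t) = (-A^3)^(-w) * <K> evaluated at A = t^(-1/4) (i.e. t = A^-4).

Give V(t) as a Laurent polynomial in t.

Reading the diagram top to bottom ('/'-over between positions i,i+1 = s_i, '\'-over = s_i^-1): braid word = s3 s2^-1 s3 s1 s2^-1 s1 s2^-1.
Braid: s3 s2^-1 s3 s1 s2^-1 s1 s2^-1 on 4 strands, 7 crossings.
Writhe w = (#positive) - (#negative) = 4 - 3 = 1.
State-sum expansion of <K>. There are 2^7 = 128 states.
Each crossing splits two ways (0=vertical, 1=horizontal). The state's weight is A^(#A-smoothings - #B-smoothings) * d^(loops - 1).
Tabulate the states by total A-exponent and number of loops L (A-exp: L × count):
  A^7: L=5 ×1
  A^5: L=4 ×7
  A^3: L=3 ×21
  A^1: L=2 ×32, L=4 ×3
  A^-1: L=1 ×21, L=3 ×14
  A^-3: L=2 ×19, L=4 ×2
  A^-5: L=3 ×7
  A^-7: L=4 ×1
Each group contributes A^e * Σ count * d^(L-1):
Powers of d = -A^2 - A^-2: d^2 = A^4 + 2 + A^-4; d^3 = -A^6 - 3*A^2 - 3*A^-2 - A^-6; d^4 = A^8 + 4*A^4 + 6 + 4*A^-4 + A^-8.
  A^7 * (d^4) = A^15 + 4*A^11 + 6*A^7 + 4*A^3 + A^-1
  A^5 * (7*d^3) = -7*A^11 - 21*A^7 - 21*A^3 - 7*A^-1
  A^3 * (21*d^2) = 21*A^7 + 42*A^3 + 21*A^-1
  A^1 * (32*d + 3*d^3) = -3*A^7 - 41*A^3 - 41*A^-1 - 3*A^-5
  A^-1 * (21 + 14*d^2) = 14*A^3 + 49*A^-1 + 14*A^-5
  A^-3 * (19*d + 2*d^3) = -2*A^3 - 25*A^-1 - 25*A^-5 - 2*A^-9
  A^-5 * (7*d^2) = 7*A^-1 + 14*A^-5 + 7*A^-9
  A^-7 * (d^3) = -A^-1 - 3*A^-5 - 3*A^-9 - A^-13
Summing the groups: <K> = A^15 - 3*A^11 + 3*A^7 - 4*A^3 + 4*A^-1 - 3*A^-5 + 2*A^-9 - A^-13
Normalise by the writhe: (-A^3)^(-w) = (-A^3)^(-1) = -A^-3, so f(A) = -A^-3 * <K> = -A^12 + 3*A^8 - 3*A^4 + 4 - 4*A^-4 + 3*A^-8 - 2*A^-12 + A^-16.
Substitute A = t^(-1/4), i.e. A^e → t^(-e/4): V(t) = t^4 - 2*t^3 + 3*t^2 - 4*t + 4 - 3*t^-1 + 3*t^-2 - t^-3

Answer: t^4 - 2*t^3 + 3*t^2 - 4*t + 4 - 3*t^-1 + 3*t^-2 - t^-3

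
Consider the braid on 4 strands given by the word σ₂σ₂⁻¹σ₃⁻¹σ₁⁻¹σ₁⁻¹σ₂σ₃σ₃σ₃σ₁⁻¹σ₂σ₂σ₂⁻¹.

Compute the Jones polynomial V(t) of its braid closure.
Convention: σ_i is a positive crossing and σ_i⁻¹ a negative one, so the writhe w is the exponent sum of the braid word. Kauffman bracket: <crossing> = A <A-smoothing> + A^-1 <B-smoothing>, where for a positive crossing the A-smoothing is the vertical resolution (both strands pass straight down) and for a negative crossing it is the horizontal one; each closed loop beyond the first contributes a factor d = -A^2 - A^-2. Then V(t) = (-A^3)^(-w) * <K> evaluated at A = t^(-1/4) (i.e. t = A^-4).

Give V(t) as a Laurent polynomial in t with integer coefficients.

-t^5 + 2*t^4 - 3*t^3 + 4*t^2 - 4*t + 5 - 3*t^-1 + 2*t^-2 - t^-3

Derivation:
The presented braid s2 s2^-1 s3^-1 s1^-1 s1^-1 s2 s3 s3 s3 s1^-1 s2 s2 s2^-1 on 4 strands reduces by inverse Markov moves (closure unchanged at each step):
  Deconjugate: the word is γ·β·γ⁻¹ with γ = s2 s2^-1 (prefix) and γ⁻¹ = s2 s2^-1 (suffix); strip both.
Reduced to β = s3^-1 s1^-1 s1^-1 s2 s3 s3 s3 s1^-1 s2 on 4 strands, 9 crossings.
Compute on β:
Braid: s3^-1 s1^-1 s1^-1 s2 s3 s3 s3 s1^-1 s2 on 4 strands, 9 crossings.
Writhe w = (#positive) - (#negative) = 5 - 4 = 1.
State-sum expansion of <K>. There are 2^9 = 512 states.
For each crossing: s=0 is the vertical smoothing, s=1 horizontal. Crossing k contributes A^(sign_k * (1 - 2*s_k)); loop factor d = -A^2 - A^-2.
Tabulate the states by total A-exponent and number of loops L (A-exp: L × count):
  A^9: L=4 ×1
  A^7: L=3 ×5, L=5 ×4
  A^5: L=2 ×10, L=4 ×23, L=6 ×3
  A^3: L=1 ×8, L=3 ×57, L=5 ×18, L=7 ×1
  A^1: L=2 ×70, L=4 ×50, L=6 ×6
  A^-1: L=1 ×33, L=3 ×75, L=5 ×18
  A^-3: L=2 ×51, L=4 ×32, L=6 ×1
  A^-5: L=3 ×32, L=5 ×4
  A^-7: L=4 ×9
  A^-9: L=5 ×1
Each group contributes A^e * Σ count * d^(L-1):
Powers of d = -A^2 - A^-2: d^2 = A^4 + 2 + A^-4; d^3 = -A^6 - 3*A^2 - 3*A^-2 - A^-6; d^4 = A^8 + 4*A^4 + 6 + 4*A^-4 + A^-8; d^5 = -A^10 - 5*A^6 - 10*A^2 - 10*A^-2 - 5*A^-6 - A^-10; d^6 = A^12 + 6*A^8 + 15*A^4 + 20 + 15*A^-4 + 6*A^-8 + A^-12.
  A^9 * (d^3) = -A^15 - 3*A^11 - 3*A^7 - A^3
  A^7 * (5*d^2 + 4*d^4) = 4*A^15 + 21*A^11 + 34*A^7 + 21*A^3 + 4*A^-1
  A^5 * (10*d + 23*d^3 + 3*d^5) = -3*A^15 - 38*A^11 - 109*A^7 - 109*A^3 - 38*A^-1 - 3*A^-5
  A^3 * (8 + 57*d^2 + 18*d^4 + d^6) = A^15 + 24*A^11 + 144*A^7 + 250*A^3 + 144*A^-1 + 24*A^-5 + A^-9
  A^1 * (70*d + 50*d^3 + 6*d^5) = -6*A^11 - 80*A^7 - 280*A^3 - 280*A^-1 - 80*A^-5 - 6*A^-9
  A^-1 * (33 + 75*d^2 + 18*d^4) = 18*A^7 + 147*A^3 + 291*A^-1 + 147*A^-5 + 18*A^-9
  A^-3 * (51*d + 32*d^3 + d^5) = -A^7 - 37*A^3 - 157*A^-1 - 157*A^-5 - 37*A^-9 - A^-13
  A^-5 * (32*d^2 + 4*d^4) = 4*A^3 + 48*A^-1 + 88*A^-5 + 48*A^-9 + 4*A^-13
  A^-7 * (9*d^3) = -9*A^-1 - 27*A^-5 - 27*A^-9 - 9*A^-13
  A^-9 * (d^4) = A^-1 + 4*A^-5 + 6*A^-9 + 4*A^-13 + A^-17
Summing the groups: <K> = A^15 - 2*A^11 + 3*A^7 - 5*A^3 + 4*A^-1 - 4*A^-5 + 3*A^-9 - 2*A^-13 + A^-17
Normalise by the writhe: (-A^3)^(-w) = (-A^3)^(-1) = -A^-3, so f(A) = -A^-3 * <K> = -A^12 + 2*A^8 - 3*A^4 + 5 - 4*A^-4 + 4*A^-8 - 3*A^-12 + 2*A^-16 - A^-20.
Substitute A = t^(-1/4), i.e. A^e → t^(-e/4): V(t) = -t^5 + 2*t^4 - 3*t^3 + 4*t^2 - 4*t + 5 - 3*t^-1 + 2*t^-2 - t^-3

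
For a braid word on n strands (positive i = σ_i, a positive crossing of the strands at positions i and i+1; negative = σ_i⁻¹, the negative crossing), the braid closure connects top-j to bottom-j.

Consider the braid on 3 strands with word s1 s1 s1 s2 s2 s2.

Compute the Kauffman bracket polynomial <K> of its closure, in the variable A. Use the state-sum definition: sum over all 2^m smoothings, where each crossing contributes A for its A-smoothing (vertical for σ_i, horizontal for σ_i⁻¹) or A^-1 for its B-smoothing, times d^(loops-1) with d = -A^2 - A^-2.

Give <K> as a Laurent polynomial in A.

Braid: s1 s1 s1 s2 s2 s2 on 3 strands, 6 crossings.
Writhe w = (#positive) - (#negative) = 6 - 0 = 6.
State-sum expansion of <K>. There are 2^6 = 64 states.
Each crossing splits two ways (0=vertical, 1=horizontal). The state's weight is A^(#A-smoothings - #B-smoothings) * d^(loops - 1).
Tabulate the states by total A-exponent and number of loops L (A-exp: L × count):
  A^6: L=3 ×1
  A^4: L=2 ×6
  A^2: L=1 ×9, L=3 ×6
  A^0: L=2 ×18, L=4 ×2
  A^-2: L=3 ×15
  A^-4: L=4 ×6
  A^-6: L=5 ×1
Each group contributes A^e * Σ count * d^(L-1):
Powers of d = -A^2 - A^-2: d^2 = A^4 + 2 + A^-4; d^3 = -A^6 - 3*A^2 - 3*A^-2 - A^-6; d^4 = A^8 + 4*A^4 + 6 + 4*A^-4 + A^-8.
  A^6 * (d^2) = A^10 + 2*A^6 + A^2
  A^4 * (6*d) = -6*A^6 - 6*A^2
  A^2 * (9 + 6*d^2) = 6*A^6 + 21*A^2 + 6*A^-2
  A^0 * (18*d + 2*d^3) = -2*A^6 - 24*A^2 - 24*A^-2 - 2*A^-6
  A^-2 * (15*d^2) = 15*A^2 + 30*A^-2 + 15*A^-6
  A^-4 * (6*d^3) = -6*A^2 - 18*A^-2 - 18*A^-6 - 6*A^-10
  A^-6 * (d^4) = A^2 + 4*A^-2 + 6*A^-6 + 4*A^-10 + A^-14
Summing the groups: <K> = A^10 + 2*A^2 - 2*A^-2 + A^-6 - 2*A^-10 + A^-14

Answer: A^10 + 2*A^2 - 2*A^-2 + A^-6 - 2*A^-10 + A^-14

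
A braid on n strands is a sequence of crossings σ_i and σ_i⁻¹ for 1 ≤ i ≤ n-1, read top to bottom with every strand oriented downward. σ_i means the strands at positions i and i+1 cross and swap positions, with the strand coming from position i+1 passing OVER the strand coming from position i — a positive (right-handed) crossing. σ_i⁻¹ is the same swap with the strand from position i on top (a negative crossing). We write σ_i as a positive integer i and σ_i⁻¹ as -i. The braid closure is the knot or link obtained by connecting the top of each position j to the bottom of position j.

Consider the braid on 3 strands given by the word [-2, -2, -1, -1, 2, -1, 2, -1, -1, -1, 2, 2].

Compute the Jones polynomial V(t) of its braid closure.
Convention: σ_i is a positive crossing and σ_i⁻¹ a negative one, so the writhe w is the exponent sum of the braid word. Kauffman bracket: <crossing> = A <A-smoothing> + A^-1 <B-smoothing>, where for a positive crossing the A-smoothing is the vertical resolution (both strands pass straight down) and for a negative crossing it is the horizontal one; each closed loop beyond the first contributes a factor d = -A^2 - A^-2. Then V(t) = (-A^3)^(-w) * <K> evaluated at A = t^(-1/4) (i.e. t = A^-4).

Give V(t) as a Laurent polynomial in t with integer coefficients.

The presented braid s2^-1 s2^-1 s1^-1 s1^-1 s2 s1^-1 s2 s1^-1 s1^-1 s1^-1 s2 s2 on 3 strands reduces by inverse Markov moves (closure unchanged at each step):
  Deconjugate: the word is γ·β·γ⁻¹ with γ = s2^-1 s2^-1 (prefix) and γ⁻¹ = s2 s2 (suffix); strip both.
Reduced to β = s1^-1 s1^-1 s2 s1^-1 s2 s1^-1 s1^-1 s1^-1 on 3 strands, 8 crossings.
Compute on β:
Braid: s1^-1 s1^-1 s2 s1^-1 s2 s1^-1 s1^-1 s1^-1 on 3 strands, 8 crossings.
Writhe w = (#positive) - (#negative) = 2 - 6 = -4.
Enumerate smoothing states for the bracket polynomial. There are 2^8 = 256 states.
For each crossing: s=0 is the vertical smoothing, s=1 horizontal. Crossing k contributes A^(sign_k * (1 - 2*s_k)); loop factor d = -A^2 - A^-2.
Tabulate the states by total A-exponent and number of loops L (A-exp: L × count):
  A^8: L=7 ×1
  A^6: L=6 ×8
  A^4: L=5 ×28
  A^2: L=4 ×55, L=6 ×1
  A^0: L=3 ×65, L=5 ×5
  A^-2: L=2 ×46, L=4 ×10
  A^-4: L=1 ×17, L=3 ×11
  A^-6: L=2 ×8
  A^-8: L=3 ×1
Each group contributes A^e * Σ count * d^(L-1):
Powers of d = -A^2 - A^-2: d^2 = A^4 + 2 + A^-4; d^3 = -A^6 - 3*A^2 - 3*A^-2 - A^-6; d^4 = A^8 + 4*A^4 + 6 + 4*A^-4 + A^-8; d^5 = -A^10 - 5*A^6 - 10*A^2 - 10*A^-2 - 5*A^-6 - A^-10; d^6 = A^12 + 6*A^8 + 15*A^4 + 20 + 15*A^-4 + 6*A^-8 + A^-12.
  A^8 * (d^6) = A^20 + 6*A^16 + 15*A^12 + 20*A^8 + 15*A^4 + 6 + A^-4
  A^6 * (8*d^5) = -8*A^16 - 40*A^12 - 80*A^8 - 80*A^4 - 40 - 8*A^-4
  A^4 * (28*d^4) = 28*A^12 + 112*A^8 + 168*A^4 + 112 + 28*A^-4
  A^2 * (55*d^3 + d^5) = -A^12 - 60*A^8 - 175*A^4 - 175 - 60*A^-4 - A^-8
  A^0 * (65*d^2 + 5*d^4) = 5*A^8 + 85*A^4 + 160 + 85*A^-4 + 5*A^-8
  A^-2 * (46*d + 10*d^3) = -10*A^4 - 76 - 76*A^-4 - 10*A^-8
  A^-4 * (17 + 11*d^2) = 11 + 39*A^-4 + 11*A^-8
  A^-6 * (8*d) = -8*A^-4 - 8*A^-8
  A^-8 * (d^2) = A^-4 + 2*A^-8 + A^-12
Summing the groups: <K> = A^20 - 2*A^16 + 2*A^12 - 3*A^8 + 3*A^4 - 2 + 2*A^-4 - A^-8 + A^-12
Normalise by the writhe: (-A^3)^(-w) = (-A^3)^(4) = A^12, so f(A) = A^12 * <K> = A^32 - 2*A^28 + 2*A^24 - 3*A^20 + 3*A^16 - 2*A^12 + 2*A^8 - A^4 + 1.
Substitute A = t^(-1/4), i.e. A^e → t^(-e/4): V(t) = 1 - t^-1 + 2*t^-2 - 2*t^-3 + 3*t^-4 - 3*t^-5 + 2*t^-6 - 2*t^-7 + t^-8

Answer: 1 - t^-1 + 2*t^-2 - 2*t^-3 + 3*t^-4 - 3*t^-5 + 2*t^-6 - 2*t^-7 + t^-8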